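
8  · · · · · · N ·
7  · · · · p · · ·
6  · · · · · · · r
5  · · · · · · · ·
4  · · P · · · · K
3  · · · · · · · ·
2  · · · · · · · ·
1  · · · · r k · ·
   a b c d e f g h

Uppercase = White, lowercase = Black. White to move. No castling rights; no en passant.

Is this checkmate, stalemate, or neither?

White to move; white king on h4.
In check: yes, from the black rook on h6.
Legal moves for White: Kg5, Kg4, Kg3, Nxh6.
White is in check but has 4 legal moves → neither.

neither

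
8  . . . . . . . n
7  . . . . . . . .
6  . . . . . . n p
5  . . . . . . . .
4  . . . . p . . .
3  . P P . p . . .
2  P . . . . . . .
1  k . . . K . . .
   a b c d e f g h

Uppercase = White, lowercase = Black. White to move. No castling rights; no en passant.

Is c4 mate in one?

no

After c4: black king on a1; in check: no.
Black is not in check, so this cannot be checkmate.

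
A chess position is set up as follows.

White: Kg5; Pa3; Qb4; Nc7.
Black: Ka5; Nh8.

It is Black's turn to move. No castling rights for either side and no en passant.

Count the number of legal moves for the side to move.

Black to move; king on a5.
In check: yes, from the white queen on b4.
Legal moves: none.
Count: 0.

0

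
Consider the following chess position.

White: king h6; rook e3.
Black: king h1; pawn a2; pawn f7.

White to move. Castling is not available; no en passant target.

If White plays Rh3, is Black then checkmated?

no

After Rh3: black king on h1; in check: yes, from the white rook on h3.
Black has 2 legal replies: Kg2, Kg1.
In check but a legal move exists → not checkmate.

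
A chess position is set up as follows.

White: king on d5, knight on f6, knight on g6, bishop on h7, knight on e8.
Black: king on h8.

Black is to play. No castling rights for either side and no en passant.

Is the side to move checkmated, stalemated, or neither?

Black to move; black king on h8.
In check: yes, from the white knight on g6.
King squares — g7: attacked by Ne8; h7: attacked by Nf6; g8: attacked by Nf6.
Legal moves for Black: none.
In check with no legal moves → checkmate.

checkmate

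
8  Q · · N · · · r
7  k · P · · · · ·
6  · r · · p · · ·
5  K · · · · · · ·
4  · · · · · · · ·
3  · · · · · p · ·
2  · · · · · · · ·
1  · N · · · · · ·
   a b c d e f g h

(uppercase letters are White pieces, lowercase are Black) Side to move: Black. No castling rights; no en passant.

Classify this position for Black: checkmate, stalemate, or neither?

Black to move; black king on a7.
In check: yes, from the white queen on a8.
King squares — a6: attacked by Ka5; b6: own rook; b7: attacked by Qa8; a8: available; b8: attacked by Pc7.
Legal moves for Black: Kxa8.
Black is in check but has 1 legal move → neither.

neither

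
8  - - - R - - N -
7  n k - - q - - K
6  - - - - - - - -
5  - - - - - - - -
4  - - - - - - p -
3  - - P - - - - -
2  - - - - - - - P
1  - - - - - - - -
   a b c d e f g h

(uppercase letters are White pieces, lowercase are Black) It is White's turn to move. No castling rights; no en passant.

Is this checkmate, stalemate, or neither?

White to move; white king on h7.
In check: yes, from the black queen on e7.
Legal moves for White: Kh8, Kh6, Kg6, Nxe7.
White is in check but has 4 legal moves → neither.

neither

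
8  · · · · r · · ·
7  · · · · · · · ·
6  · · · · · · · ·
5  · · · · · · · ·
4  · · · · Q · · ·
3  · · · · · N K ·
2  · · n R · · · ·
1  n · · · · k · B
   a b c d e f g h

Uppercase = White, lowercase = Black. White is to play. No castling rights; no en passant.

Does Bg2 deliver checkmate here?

yes

After Bg2: black king on f1; in check: yes, from the white bishop on g2.
King squares — e1: attacked by Nf3; g1: attacked by Nf3; e2: attacked by Rd2; f2: attacked by Rd2; g2: attacked by Rd2.
Black has no legal moves → checkmate.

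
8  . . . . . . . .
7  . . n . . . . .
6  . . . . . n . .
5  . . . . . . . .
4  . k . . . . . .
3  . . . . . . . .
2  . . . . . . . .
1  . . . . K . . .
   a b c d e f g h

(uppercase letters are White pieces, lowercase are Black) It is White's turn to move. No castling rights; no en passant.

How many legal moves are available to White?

White to move; king on e1.
In check: no.
Legal moves: Kf2, Ke2, Kd2, Kf1, Kd1.
Count: 5.

5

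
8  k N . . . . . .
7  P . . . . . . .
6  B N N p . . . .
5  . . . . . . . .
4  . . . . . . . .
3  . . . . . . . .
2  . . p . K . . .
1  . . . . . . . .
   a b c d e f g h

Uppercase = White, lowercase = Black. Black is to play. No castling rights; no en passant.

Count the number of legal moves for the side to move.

0

Black to move; king on a8.
In check: yes, from the white knight on b6.
Legal moves: none.
Count: 0.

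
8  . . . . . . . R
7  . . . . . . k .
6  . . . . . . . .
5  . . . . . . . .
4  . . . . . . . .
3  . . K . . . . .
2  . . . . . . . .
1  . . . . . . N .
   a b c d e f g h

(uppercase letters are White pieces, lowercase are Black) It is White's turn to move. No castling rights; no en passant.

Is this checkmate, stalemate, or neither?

White to move; white king on c3.
In check: no.
Legal moves for White include: Rg8+, Rf8, Re8, Rd8, Rc8, Rb8, Ra8, Rh7+, Rh6, Rh5, Rh4, Rh3, Rh2, Rh1, Kd4, Kc4, Kb4, Kd3, ... (list truncated; more exist).
White has legal moves and is not in check → neither.

neither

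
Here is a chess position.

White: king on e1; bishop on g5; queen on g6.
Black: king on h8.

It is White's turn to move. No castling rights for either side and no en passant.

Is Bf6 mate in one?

yes

After Bf6: black king on h8; in check: yes, from the white bishop on f6.
King squares — g7: attacked by Bf6; h7: attacked by Qg6; g8: attacked by Qg6.
Black has no legal moves → checkmate.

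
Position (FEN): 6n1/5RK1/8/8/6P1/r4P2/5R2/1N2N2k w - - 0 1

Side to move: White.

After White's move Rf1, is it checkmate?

After Rf1: black king on h1; in check: yes, from the white rook on f1.
Black has 1 legal reply: Kh2.
In check but a legal move exists → not checkmate.

no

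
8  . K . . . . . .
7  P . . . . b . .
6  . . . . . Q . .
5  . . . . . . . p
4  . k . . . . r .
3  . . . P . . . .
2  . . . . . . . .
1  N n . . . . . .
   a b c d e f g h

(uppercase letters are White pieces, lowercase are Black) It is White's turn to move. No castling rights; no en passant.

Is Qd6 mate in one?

After Qd6: black king on b4; in check: yes, from the white queen on d6.
Black has 4 legal replies: Kb5, Ka5, Ka4, Kc3.
In check but a legal move exists → not checkmate.

no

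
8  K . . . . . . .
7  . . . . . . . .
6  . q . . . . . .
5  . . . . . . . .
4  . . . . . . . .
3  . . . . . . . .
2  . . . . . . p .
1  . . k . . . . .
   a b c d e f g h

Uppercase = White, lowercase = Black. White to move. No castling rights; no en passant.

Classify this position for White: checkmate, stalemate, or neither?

White to move; white king on a8.
In check: no.
King squares — a7: attacked by Qb6; b7: attacked by Qb6; b8: attacked by Qb6.
Legal moves for White: none.
Not in check and no legal moves → stalemate.

stalemate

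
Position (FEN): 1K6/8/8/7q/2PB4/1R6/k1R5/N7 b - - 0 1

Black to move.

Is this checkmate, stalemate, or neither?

Black to move; black king on a2.
In check: yes, from the white rook on c2.
King squares — a1: attacked by Bd4; b1: attacked by Rb3; b2: attacked by Rc2; a3: attacked by Rb3; b3: attacked by Na1.
Legal moves for Black: none.
In check with no legal moves → checkmate.

checkmate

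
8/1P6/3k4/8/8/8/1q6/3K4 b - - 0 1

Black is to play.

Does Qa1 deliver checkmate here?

After Qa1: white king on d1; in check: yes, from the black queen on a1.
White has 3 legal replies: Ke2, Kd2, Kc2.
In check but a legal move exists → not checkmate.

no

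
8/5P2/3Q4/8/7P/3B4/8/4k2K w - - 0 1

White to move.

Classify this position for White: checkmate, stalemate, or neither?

White to move; white king on h1.
In check: no.
Legal moves for White include: Qf8, Qd8, Qb8, Qe7+, Qd7, Qc7, Qh6, Qg6, Qf6, Qe6+, Qc6, Qb6, Qa6, Qe5+, Qd5, Qc5, Qf4, Qd4, ... (list truncated; more exist).
White has legal moves and is not in check → neither.

neither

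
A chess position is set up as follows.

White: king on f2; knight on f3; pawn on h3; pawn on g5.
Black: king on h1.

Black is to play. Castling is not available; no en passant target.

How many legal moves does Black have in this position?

0

Black to move; king on h1.
In check: no.
Legal moves: none.
Count: 0.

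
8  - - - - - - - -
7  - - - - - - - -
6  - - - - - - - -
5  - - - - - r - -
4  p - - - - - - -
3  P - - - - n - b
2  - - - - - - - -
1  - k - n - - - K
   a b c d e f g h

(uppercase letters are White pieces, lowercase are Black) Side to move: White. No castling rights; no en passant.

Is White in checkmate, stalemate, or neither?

White to move; white king on h1.
In check: no.
King squares — g1: attacked by Nf3; g2: attacked by Bh3; h2: attacked by Nf3.
Legal moves for White: none.
Not in check and no legal moves → stalemate.

stalemate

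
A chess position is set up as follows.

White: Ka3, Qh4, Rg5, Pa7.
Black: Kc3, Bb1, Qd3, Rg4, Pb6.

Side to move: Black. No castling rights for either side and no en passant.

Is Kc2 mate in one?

After Kc2: white king on a3; in check: yes, from the black queen on d3.
King squares — a2: attacked by Bb1; b2: attacked by Kc2; b3: attacked by Kc2; a4: attacked by Rg4; b4: attacked by Rg4.
White has no legal moves → checkmate.

yes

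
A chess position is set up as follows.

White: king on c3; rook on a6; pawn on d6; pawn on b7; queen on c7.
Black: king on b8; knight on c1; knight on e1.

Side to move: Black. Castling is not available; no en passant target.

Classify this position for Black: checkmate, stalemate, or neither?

Black to move; black king on b8.
In check: yes, from the white queen on c7.
King squares — a7: attacked by Ra6; b7: attacked by Qc7; c7: attacked by Pd6; a8: attacked by Ra6; c8: attacked by Pb7.
Legal moves for Black: none.
In check with no legal moves → checkmate.

checkmate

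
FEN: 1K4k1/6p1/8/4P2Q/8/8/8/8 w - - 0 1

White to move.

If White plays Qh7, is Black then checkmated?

no

After Qh7: black king on g8; in check: yes, from the white queen on h7.
Black has 3 legal replies: Kf8, Kxh7, Kf7.
In check but a legal move exists → not checkmate.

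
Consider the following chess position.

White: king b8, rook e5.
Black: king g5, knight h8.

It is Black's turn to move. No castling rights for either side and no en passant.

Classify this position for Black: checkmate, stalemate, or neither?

Black to move; black king on g5.
In check: yes, from the white rook on e5.
King squares — f4: available; g4: available; h4: available; f5: attacked by Re5; h5: attacked by Re5; f6: available; g6: available; h6: available.
Legal moves for Black: Kh6, Kg6, Kf6, Kh4, Kg4, Kf4.
Black is in check but has 6 legal moves → neither.

neither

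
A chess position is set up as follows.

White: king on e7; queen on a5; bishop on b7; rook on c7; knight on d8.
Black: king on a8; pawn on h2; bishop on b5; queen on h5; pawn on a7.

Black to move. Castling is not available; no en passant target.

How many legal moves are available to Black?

1

Black to move; king on a8.
In check: yes, from the white bishop on b7.
Legal moves: Kb8.
Count: 1.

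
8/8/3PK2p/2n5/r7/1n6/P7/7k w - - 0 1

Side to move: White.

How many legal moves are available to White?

White to move; king on e6.
In check: yes, from the black knight on c5.
Legal moves: Kf7, Ke7, Kf6, Kf5, Ke5, Kd5.
Count: 6.

6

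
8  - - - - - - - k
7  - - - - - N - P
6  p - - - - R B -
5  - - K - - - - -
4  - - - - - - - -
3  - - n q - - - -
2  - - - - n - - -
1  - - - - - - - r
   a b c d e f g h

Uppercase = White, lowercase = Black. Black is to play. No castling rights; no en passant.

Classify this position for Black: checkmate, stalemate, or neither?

neither

Black to move; black king on h8.
In check: yes, from the white knight on f7.
King squares — g7: available; h7: attacked by Bg6; g8: attacked by Ph7.
Legal moves for Black: Kg7.
Black is in check but has 1 legal move → neither.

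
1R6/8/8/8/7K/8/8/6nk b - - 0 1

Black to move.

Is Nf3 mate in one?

After Nf3: white king on h4; in check: yes, from the black knight on f3.
White has 4 legal replies: Kh5, Kg4, Kh3, Kg3.
In check but a legal move exists → not checkmate.

no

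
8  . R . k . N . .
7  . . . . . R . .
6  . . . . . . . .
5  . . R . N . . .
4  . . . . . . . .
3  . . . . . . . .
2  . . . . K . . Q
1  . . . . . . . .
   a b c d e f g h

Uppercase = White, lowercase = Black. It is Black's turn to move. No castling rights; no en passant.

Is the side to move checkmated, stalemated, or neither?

Black to move; black king on d8.
In check: yes, from the white rook on b8.
King squares — c7: attacked by Rc5; d7: attacked by Ne5; e7: attacked by Rf7; c8: attacked by Rc5; e8: attacked by Rb8.
Legal moves for Black: none.
In check with no legal moves → checkmate.

checkmate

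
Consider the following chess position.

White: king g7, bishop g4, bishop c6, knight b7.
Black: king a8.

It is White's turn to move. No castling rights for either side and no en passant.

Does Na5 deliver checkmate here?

no

After Na5: black king on a8; in check: yes, from the white bishop on c6.
Black has 2 legal replies: Kb8, Ka7.
In check but a legal move exists → not checkmate.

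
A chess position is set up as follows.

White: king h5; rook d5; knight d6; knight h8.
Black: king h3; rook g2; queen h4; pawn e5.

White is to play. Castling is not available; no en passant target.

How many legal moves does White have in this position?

0

White to move; king on h5.
In check: yes, from the black queen on h4.
Legal moves: none.
Count: 0.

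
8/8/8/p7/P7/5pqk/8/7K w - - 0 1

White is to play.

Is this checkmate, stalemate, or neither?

White to move; white king on h1.
In check: no.
King squares — g1: attacked by Qg3; g2: attacked by Pf3; h2: attacked by Qg3.
Legal moves for White: none.
Not in check and no legal moves → stalemate.

stalemate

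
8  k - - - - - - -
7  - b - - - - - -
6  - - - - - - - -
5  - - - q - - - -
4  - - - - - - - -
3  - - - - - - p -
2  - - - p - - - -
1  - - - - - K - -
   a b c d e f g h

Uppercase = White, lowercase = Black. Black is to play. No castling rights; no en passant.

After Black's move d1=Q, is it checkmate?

yes

After d1=Q: white king on f1; in check: yes, from the black queen on d1.
King squares — e1: attacked by Qd1; g1: attacked by Qd1; e2: attacked by Qd1; f2: attacked by Pg3; g2: attacked by Qd5.
White has no legal moves → checkmate.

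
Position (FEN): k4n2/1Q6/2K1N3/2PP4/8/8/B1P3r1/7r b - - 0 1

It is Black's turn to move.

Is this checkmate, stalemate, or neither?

checkmate

Black to move; black king on a8.
In check: yes, from the white queen on b7.
King squares — a7: attacked by Qb7; b7: attacked by Kc6; b8: attacked by Qb7.
Legal moves for Black: none.
In check with no legal moves → checkmate.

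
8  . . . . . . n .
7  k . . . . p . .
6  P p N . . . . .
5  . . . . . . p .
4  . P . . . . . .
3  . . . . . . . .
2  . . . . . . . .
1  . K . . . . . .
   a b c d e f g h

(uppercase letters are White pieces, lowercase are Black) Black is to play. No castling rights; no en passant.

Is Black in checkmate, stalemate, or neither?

neither

Black to move; black king on a7.
In check: yes, from the white knight on c6.
King squares — a6: available; b6: own pawn; b7: attacked by Pa6; a8: available; b8: attacked by Nc6.
Legal moves for Black: Ka8, Kxa6.
Black is in check but has 2 legal moves → neither.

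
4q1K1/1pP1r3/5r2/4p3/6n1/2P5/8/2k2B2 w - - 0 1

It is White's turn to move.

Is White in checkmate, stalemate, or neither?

White to move; white king on g8.
In check: yes, from the black queen on e8.
King squares — f7: attacked by Rf6; g7: attacked by Re7; h7: attacked by Re7; f8: attacked by Rf6; h8: attacked by Qe8.
Legal moves for White: none.
In check with no legal moves → checkmate.

checkmate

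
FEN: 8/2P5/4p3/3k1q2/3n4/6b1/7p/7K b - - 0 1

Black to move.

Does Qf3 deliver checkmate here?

yes

After Qf3: white king on h1; in check: yes, from the black queen on f3.
King squares — g1: attacked by Ph2; g2: attacked by Qf3; h2: attacked by Bg3.
White has no legal moves → checkmate.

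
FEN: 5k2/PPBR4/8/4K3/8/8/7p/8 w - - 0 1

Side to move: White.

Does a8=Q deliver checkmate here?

After a8=Q: black king on f8; in check: yes, from the white queen on a8.
King squares — e7: attacked by Rd7; f7: attacked by Rd7; g7: attacked by Rd7; e8: attacked by Qa8; g8: attacked by Qa8.
Black has no legal moves → checkmate.

yes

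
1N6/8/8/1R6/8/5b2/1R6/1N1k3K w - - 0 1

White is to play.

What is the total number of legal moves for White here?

3

White to move; king on h1.
In check: yes, from the black bishop on f3.
Legal moves: Kh2, Kg1, Rg2.
Count: 3.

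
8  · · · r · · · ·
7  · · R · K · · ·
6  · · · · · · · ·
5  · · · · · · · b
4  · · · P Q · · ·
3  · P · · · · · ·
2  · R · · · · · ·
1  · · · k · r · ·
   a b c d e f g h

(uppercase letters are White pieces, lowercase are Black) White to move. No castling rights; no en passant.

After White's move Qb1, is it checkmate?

yes

After Qb1: black king on d1; in check: yes, from the white queen on b1.
King squares — c1: attacked by Qb1; e1: attacked by Qb1; c2: attacked by Qb1; d2: attacked by Rb2; e2: attacked by Rb2.
Black has no legal moves → checkmate.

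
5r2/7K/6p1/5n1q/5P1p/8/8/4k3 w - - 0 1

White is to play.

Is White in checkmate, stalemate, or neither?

checkmate

White to move; white king on h7.
In check: yes, from the black queen on h5.
King squares — g6: attacked by Qh5; h6: attacked by Nf5; g7: attacked by Nf5; g8: attacked by Rf8; h8: attacked by Qh5.
Legal moves for White: none.
In check with no legal moves → checkmate.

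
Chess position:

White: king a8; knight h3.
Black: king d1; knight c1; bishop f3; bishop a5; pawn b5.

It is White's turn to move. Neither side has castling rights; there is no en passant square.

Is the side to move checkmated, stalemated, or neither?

neither

White to move; white king on a8.
In check: yes, from the black bishop on f3.
King squares — a7: available; b7: attacked by Bf3; b8: available.
Legal moves for White: Kb8, Ka7.
White is in check but has 2 legal moves → neither.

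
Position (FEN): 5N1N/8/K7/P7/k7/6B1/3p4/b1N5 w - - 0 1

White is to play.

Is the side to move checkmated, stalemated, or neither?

White to move; white king on a6.
In check: no.
Legal moves for White include: Nf7, Nhg6, Nh7, Nd7, Nfg6, Ne6, Kb7, Ka7, Kb6, Bb8, Bc7, Bd6, Be5, Bh4, Bf4, Bh2, Bf2, Be1, ... (list truncated; more exist).
White has legal moves and is not in check → neither.

neither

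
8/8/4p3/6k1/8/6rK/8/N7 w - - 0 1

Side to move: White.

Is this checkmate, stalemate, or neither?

neither

White to move; white king on h3.
In check: yes, from the black rook on g3.
Legal moves for White: Kxg3, Kh2.
White is in check but has 2 legal moves → neither.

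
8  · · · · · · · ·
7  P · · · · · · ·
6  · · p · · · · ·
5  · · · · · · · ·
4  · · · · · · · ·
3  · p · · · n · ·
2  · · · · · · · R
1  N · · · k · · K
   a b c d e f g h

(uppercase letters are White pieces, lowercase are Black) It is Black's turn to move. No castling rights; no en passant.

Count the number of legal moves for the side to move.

Black to move; king on e1.
In check: no.
Legal moves: Ng5, Ne5, Nh4, Nd4, Nxh2, Nd2, Ng1, Kf1, Kd1, c5, b2.
Count: 11.

11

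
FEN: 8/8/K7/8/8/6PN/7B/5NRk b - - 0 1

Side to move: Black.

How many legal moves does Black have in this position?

0

Black to move; king on h1.
In check: yes, from the white rook on g1.
Legal moves: none.
Count: 0.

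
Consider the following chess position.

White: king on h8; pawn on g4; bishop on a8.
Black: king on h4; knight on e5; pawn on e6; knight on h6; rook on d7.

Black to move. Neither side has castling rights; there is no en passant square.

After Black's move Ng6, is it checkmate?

yes

After Ng6: white king on h8; in check: yes, from the black knight on g6.
King squares — g7: attacked by Rd7; h7: attacked by Rd7; g8: attacked by Nh6.
White has no legal moves → checkmate.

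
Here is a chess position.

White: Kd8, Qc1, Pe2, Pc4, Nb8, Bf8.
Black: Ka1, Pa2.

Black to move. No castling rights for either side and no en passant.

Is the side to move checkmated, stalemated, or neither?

Black to move; black king on a1.
In check: yes, from the white queen on c1.
King squares — b1: attacked by Qc1; a2: own pawn; b2: attacked by Qc1.
Legal moves for Black: none.
In check with no legal moves → checkmate.

checkmate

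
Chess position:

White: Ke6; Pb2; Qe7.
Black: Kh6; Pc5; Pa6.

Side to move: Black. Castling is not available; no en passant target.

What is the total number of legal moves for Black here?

Black to move; king on h6.
In check: no.
Legal moves: Kg6, Kh5, a5, c4.
Count: 4.

4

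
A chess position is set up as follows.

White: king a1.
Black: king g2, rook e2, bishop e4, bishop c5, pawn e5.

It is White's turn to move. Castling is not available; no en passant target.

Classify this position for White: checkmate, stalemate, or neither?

White to move; white king on a1.
In check: no.
King squares — b1: attacked by Be4; a2: attacked by Re2; b2: attacked by Re2.
Legal moves for White: none.
Not in check and no legal moves → stalemate.

stalemate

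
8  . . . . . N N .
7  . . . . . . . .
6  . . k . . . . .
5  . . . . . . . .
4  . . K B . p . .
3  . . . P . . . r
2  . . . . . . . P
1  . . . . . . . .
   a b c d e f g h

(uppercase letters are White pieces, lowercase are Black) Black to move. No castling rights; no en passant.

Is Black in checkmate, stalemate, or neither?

Black to move; black king on c6.
In check: no.
Legal moves for Black: Kc7, Kb7, Kd6, Rh8, Rh7, Rh6, Rh5, Rh4, Rg3, Rf3, Re3, Rxd3, Rxh2, f3.
Black has 14 legal moves and is not in check → neither.

neither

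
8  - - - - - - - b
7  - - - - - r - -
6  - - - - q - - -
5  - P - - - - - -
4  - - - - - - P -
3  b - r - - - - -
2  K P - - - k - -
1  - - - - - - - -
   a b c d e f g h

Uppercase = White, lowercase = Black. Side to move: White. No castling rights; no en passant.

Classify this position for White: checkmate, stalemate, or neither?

neither

White to move; white king on a2.
In check: yes, from the black queen on e6.
Legal moves for White: Kb1, Ka1, b3.
White is in check but has 3 legal moves → neither.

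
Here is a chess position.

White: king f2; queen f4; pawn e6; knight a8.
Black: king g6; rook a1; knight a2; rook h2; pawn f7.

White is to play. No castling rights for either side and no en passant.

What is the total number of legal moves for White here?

White to move; king on f2.
In check: yes, from the black rook on h2.
Legal moves: Kg3, Kf3, Ke3, Qxh2.
Count: 4.

4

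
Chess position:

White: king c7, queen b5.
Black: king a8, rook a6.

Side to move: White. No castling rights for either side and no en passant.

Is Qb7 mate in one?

After Qb7: black king on a8; in check: yes, from the white queen on b7.
King squares — a7: attacked by Qb7; b7: attacked by Kc7; b8: attacked by Qb7.
Black has no legal moves → checkmate.

yes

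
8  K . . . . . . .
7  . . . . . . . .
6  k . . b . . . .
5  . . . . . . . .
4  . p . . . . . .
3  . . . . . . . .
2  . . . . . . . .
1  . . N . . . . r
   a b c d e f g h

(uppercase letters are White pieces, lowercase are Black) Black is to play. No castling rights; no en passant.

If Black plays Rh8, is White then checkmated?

After Rh8: white king on a8; in check: yes, from the black rook on h8.
King squares — a7: attacked by Ka6; b7: attacked by Ka6; b8: attacked by Bd6.
White has no legal moves → checkmate.

yes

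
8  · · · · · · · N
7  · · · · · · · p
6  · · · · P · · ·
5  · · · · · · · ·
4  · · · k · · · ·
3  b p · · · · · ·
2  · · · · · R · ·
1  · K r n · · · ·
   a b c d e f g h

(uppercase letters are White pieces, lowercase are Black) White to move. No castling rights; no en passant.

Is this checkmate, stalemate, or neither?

White to move; white king on b1.
In check: yes, from the black rook on c1.
King squares — a1: attacked by Rc1; c1: attacked by Ba3; a2: attacked by Pb3; b2: attacked by Nd1; c2: attacked by Rc1.
Legal moves for White: none.
In check with no legal moves → checkmate.

checkmate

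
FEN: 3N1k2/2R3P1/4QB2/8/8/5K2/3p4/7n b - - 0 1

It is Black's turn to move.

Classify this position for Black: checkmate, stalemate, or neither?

Black to move; black king on f8.
In check: yes, from the white pawn on g7.
King squares — e7: attacked by Qe6; f7: attacked by Qe6; g7: attacked by Bf6; e8: attacked by Qe6; g8: attacked by Qe6.
Legal moves for Black: none.
In check with no legal moves → checkmate.

checkmate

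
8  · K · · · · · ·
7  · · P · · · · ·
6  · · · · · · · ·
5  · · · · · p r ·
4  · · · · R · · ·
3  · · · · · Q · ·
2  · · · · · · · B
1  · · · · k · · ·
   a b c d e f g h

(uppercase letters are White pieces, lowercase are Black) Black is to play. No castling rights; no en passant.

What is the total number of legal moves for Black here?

2

Black to move; king on e1.
In check: yes, from the white rook on e4.
Legal moves: Kd2, fxe4.
Count: 2.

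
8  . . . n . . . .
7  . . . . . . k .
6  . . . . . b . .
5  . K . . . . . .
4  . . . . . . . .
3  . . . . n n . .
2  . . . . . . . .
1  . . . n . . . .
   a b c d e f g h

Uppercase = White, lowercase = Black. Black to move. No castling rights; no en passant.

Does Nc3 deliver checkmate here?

no

After Nc3: white king on b5; in check: yes, from the black knight on c3.
White has 5 legal replies: Kb6, Ka6, Kc5, Ka5, Kb4.
In check but a legal move exists → not checkmate.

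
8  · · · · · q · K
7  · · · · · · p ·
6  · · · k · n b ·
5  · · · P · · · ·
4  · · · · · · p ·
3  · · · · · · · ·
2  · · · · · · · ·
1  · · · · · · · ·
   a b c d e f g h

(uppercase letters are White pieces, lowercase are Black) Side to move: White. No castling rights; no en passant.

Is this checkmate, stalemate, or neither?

checkmate

White to move; white king on h8.
In check: yes, from the black queen on f8.
King squares — g7: attacked by Qf8; h7: attacked by Nf6; g8: attacked by Nf6.
Legal moves for White: none.
In check with no legal moves → checkmate.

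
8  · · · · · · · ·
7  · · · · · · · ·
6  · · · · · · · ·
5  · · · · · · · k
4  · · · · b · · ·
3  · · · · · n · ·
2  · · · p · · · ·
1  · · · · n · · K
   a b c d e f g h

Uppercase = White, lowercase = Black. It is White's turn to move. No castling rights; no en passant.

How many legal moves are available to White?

0

White to move; king on h1.
In check: no.
Legal moves: none.
Count: 0.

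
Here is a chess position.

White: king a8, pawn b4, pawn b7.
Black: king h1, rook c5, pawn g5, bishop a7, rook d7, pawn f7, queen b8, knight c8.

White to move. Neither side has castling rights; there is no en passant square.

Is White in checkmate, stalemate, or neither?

White to move; white king on a8.
In check: yes, from the black queen on b8.
King squares — a7: attacked by Qb8; b7: own pawn; b8: attacked by Ba7.
Legal moves for White: none.
In check with no legal moves → checkmate.

checkmate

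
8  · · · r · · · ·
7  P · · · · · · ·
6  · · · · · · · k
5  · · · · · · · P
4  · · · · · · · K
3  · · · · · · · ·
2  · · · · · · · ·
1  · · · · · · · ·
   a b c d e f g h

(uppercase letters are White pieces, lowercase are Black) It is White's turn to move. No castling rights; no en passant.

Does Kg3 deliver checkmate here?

no

After Kg3: black king on h6; in check: no.
Black is not in check, so this cannot be checkmate.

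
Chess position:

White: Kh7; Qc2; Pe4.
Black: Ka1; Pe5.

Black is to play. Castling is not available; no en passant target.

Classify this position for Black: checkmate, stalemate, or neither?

stalemate

Black to move; black king on a1.
In check: no.
King squares — b1: attacked by Qc2; a2: attacked by Qc2; b2: attacked by Qc2.
Legal moves for Black: none.
Not in check and no legal moves → stalemate.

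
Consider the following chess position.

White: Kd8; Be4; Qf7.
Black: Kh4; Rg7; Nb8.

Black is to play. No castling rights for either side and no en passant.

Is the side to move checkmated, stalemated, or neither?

Black to move; black king on h4.
In check: no.
Legal moves for Black: Nd7, Nc6+, Na6, Rg8+, Rh7, Rxf7, Rg6, Rg5, Rg4, Rg3, Rg2, Rg1, Kg5, Kg4, Kh3, Kg3.
Black has 16 legal moves and is not in check → neither.

neither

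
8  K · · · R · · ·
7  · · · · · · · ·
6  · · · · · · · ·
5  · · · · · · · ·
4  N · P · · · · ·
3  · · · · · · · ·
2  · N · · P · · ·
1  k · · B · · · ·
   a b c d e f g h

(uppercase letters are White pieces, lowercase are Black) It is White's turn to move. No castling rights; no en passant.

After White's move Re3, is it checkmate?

After Re3: black king on a1; in check: no.
Black is not in check, so this cannot be checkmate.

no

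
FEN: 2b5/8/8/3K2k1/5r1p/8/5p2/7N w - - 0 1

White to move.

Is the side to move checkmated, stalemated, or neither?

White to move; white king on d5.
In check: no.
Legal moves for White: Kd6, Kc6, Ke5, Kc5, Ng3, Nxf2.
White has 6 legal moves and is not in check → neither.

neither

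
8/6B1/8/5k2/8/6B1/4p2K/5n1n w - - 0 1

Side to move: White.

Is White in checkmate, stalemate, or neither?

neither

White to move; white king on h2.
In check: yes, from the black knight on f1.
King squares — g1: available; h1: available; g2: available; g3: own bishop; h3: available.
Legal moves for White: Kh3, Kg2, Kxh1, Kg1.
White is in check but has 4 legal moves → neither.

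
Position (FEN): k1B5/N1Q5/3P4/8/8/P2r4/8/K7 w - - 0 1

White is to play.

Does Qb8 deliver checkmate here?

After Qb8: black king on a8; in check: yes, from the white queen on b8.
Black has 1 legal reply: Kxb8.
In check but a legal move exists → not checkmate.

no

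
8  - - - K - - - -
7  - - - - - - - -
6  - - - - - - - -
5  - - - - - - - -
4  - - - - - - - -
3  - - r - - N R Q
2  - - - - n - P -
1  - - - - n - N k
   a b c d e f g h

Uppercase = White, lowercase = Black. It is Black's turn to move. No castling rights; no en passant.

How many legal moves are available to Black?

0

Black to move; king on h1.
In check: yes, from the white queen on h3.
Legal moves: none.
Count: 0.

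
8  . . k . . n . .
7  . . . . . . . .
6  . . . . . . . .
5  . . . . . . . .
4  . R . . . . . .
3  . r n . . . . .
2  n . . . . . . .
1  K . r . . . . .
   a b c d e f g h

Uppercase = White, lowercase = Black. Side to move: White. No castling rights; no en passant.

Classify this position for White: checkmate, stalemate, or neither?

White to move; white king on a1.
In check: yes, from the black rook on c1.
King squares — b1: attacked by Rc1; a2: attacked by Nc3; b2: attacked by Rb3.
Legal moves for White: none.
In check with no legal moves → checkmate.

checkmate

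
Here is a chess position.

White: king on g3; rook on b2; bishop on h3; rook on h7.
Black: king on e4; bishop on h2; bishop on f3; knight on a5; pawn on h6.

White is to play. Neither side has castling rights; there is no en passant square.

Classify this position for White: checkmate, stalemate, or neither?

neither

White to move; white king on g3.
In check: yes, from the black bishop on h2.
King squares — f2: available; g2: attacked by Bf3; h2: available; f3: attacked by Ke4; h3: own bishop; f4: attacked by Bh2; g4: attacked by Bf3; h4: available.
Legal moves for White: Kh4, Kxh2, Kf2, Rxh2.
White is in check but has 4 legal moves → neither.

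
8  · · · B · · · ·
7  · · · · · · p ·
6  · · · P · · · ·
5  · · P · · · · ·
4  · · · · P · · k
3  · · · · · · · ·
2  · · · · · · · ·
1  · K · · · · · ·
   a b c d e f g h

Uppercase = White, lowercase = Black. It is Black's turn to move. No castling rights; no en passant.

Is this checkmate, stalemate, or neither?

neither

Black to move; black king on h4.
In check: yes, from the white bishop on d8.
King squares — g3: available; h3: available; g4: available; g5: attacked by Bd8; h5: available.
Legal moves for Black: Kh5, Kg4, Kh3, Kg3, g5.
Black is in check but has 5 legal moves → neither.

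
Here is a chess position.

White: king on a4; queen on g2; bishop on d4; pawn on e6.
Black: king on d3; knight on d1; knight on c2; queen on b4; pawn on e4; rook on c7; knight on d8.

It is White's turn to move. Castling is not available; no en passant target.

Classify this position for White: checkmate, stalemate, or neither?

White to move; white king on a4.
In check: yes, from the black queen on b4.
King squares — a3: attacked by Nc2; b3: attacked by Qb4; b4: attacked by Nc2; a5: attacked by Qb4; b5: attacked by Qb4.
Legal moves for White: none.
In check with no legal moves → checkmate.

checkmate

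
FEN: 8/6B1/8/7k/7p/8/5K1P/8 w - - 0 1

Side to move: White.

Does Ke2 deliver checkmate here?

no

After Ke2: black king on h5; in check: no.
Black is not in check, so this cannot be checkmate.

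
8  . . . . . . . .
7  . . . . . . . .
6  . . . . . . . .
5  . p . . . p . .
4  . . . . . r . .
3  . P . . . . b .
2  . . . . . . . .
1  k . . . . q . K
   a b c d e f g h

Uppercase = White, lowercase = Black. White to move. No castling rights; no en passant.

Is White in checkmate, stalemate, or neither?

checkmate

White to move; white king on h1.
In check: yes, from the black queen on f1.
King squares — g1: attacked by Qf1; g2: attacked by Qf1; h2: attacked by Bg3.
Legal moves for White: none.
In check with no legal moves → checkmate.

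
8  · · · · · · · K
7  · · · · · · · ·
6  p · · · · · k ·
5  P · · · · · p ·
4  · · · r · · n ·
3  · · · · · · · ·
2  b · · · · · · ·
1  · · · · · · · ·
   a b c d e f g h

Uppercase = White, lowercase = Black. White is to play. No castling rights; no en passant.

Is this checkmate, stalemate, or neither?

White to move; white king on h8.
In check: no.
King squares — g7: attacked by Kg6; h7: attacked by Kg6; g8: attacked by Ba2.
Legal moves for White: none.
Not in check and no legal moves → stalemate.

stalemate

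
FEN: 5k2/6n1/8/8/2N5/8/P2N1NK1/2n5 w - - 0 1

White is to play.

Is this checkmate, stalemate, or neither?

White to move; white king on g2.
In check: no.
Legal moves for White include: Nd6, Nb6, Ne5, Na5, Ne3, Na3, Nb2, Kh3, Kg3, Kf3, Kh2, Kh1, Kg1, Kf1, Ng4, Nfe4, Nh3, Nd3, ... (list truncated; more exist).
White has legal moves and is not in check → neither.

neither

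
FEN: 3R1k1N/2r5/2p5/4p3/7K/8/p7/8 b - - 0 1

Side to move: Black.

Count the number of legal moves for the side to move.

Black to move; king on f8.
In check: yes, from the white rook on d8.
Legal moves: Kg7, Ke7.
Count: 2.

2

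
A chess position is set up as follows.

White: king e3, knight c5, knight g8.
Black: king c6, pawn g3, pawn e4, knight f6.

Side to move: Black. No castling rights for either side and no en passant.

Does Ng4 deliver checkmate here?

no

After Ng4: white king on e3; in check: yes, from the black knight on g4.
White has 5 legal replies: Kf4, Kxe4, Kd4, Ke2, Kd2.
In check but a legal move exists → not checkmate.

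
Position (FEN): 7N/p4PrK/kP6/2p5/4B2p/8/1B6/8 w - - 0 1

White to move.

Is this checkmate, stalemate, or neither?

White to move; white king on h7.
In check: yes, from the black rook on g7.
King squares — g6: attacked by Rg7; h6: available; g7: available; g8: attacked by Rg7; h8: own knight.
Legal moves for White: Kxg7, Kh6, Bxg7.
White is in check but has 3 legal moves → neither.

neither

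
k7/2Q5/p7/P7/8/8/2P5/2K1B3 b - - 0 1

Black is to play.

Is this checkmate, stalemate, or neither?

Black to move; black king on a8.
In check: no.
King squares — a7: attacked by Qc7; b7: attacked by Qc7; b8: attacked by Qc7.
Legal moves for Black: none.
Not in check and no legal moves → stalemate.

stalemate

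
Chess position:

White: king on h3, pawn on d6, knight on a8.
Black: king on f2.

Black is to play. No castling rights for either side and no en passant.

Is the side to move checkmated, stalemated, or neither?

Black to move; black king on f2.
In check: no.
Legal moves for Black: Kf3, Ke3, Ke2, Kg1, Kf1, Ke1.
Black has 6 legal moves and is not in check → neither.

neither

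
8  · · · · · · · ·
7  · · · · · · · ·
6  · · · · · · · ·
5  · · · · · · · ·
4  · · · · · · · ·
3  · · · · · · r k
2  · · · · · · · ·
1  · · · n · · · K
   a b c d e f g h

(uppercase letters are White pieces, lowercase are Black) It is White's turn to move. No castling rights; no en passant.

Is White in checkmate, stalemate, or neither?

White to move; white king on h1.
In check: no.
King squares — g1: attacked by Rg3; g2: attacked by Rg3; h2: attacked by Kh3.
Legal moves for White: none.
Not in check and no legal moves → stalemate.

stalemate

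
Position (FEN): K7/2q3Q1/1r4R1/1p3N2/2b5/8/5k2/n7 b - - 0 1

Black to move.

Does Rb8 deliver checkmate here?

After Rb8: white king on a8; in check: yes, from the black rook on b8.
King squares — a7: attacked by Qc7; b7: attacked by Qc7; b8: attacked by Qc7.
White has no legal moves → checkmate.

yes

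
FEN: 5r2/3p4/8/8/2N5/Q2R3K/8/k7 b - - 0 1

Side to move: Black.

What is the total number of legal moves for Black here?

1

Black to move; king on a1.
In check: yes, from the white queen on a3.
Legal moves: Kb1.
Count: 1.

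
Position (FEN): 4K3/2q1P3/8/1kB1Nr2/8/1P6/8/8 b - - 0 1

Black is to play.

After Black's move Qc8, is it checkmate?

yes

After Qc8: white king on e8; in check: yes, from the black queen on c8.
King squares — d7: attacked by Qc8; e7: own pawn; f7: attacked by Rf5; d8: attacked by Qc8; f8: attacked by Rf5.
White has no legal moves → checkmate.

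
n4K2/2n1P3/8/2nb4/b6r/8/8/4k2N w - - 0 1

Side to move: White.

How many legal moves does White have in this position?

7

White to move; king on f8.
In check: no.
Legal moves: Kg7, Ng3, Nf2, e8=Q+, e8=R+, e8=B, e8=N.
Count: 7.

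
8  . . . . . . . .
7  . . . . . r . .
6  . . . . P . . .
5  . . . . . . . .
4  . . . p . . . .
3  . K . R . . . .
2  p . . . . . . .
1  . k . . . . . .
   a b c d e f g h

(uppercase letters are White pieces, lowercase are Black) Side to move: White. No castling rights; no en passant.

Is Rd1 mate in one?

yes

After Rd1: black king on b1; in check: yes, from the white rook on d1.
King squares — a1: attacked by Rd1; c1: attacked by Rd1; a2: own pawn; b2: attacked by Kb3; c2: attacked by Kb3.
Black has no legal moves → checkmate.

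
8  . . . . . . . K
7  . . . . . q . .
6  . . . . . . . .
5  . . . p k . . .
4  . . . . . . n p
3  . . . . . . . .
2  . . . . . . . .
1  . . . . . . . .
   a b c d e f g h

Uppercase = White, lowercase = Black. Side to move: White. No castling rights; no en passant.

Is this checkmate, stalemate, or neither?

White to move; white king on h8.
In check: no.
King squares — g7: attacked by Qf7; h7: attacked by Qf7; g8: attacked by Qf7.
Legal moves for White: none.
Not in check and no legal moves → stalemate.

stalemate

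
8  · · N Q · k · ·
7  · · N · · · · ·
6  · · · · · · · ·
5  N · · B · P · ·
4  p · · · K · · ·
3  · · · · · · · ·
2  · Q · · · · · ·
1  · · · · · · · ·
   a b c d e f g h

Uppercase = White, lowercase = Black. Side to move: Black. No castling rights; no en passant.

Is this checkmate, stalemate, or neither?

checkmate

Black to move; black king on f8.
In check: yes, from the white queen on d8.
King squares — e7: attacked by Nc8; f7: attacked by Bd5; g7: attacked by Qb2; e8: attacked by Nc7; g8: attacked by Bd5.
Legal moves for Black: none.
In check with no legal moves → checkmate.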